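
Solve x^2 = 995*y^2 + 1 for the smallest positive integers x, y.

(x, y) = (8835999, 280120)

First expand sqrt(995) as a continued fraction. With x_i = (sqrt(995) + m_i)/d_i and (m_0, d_0) = (0, 1): a_0 = floor(sqrt(995)) = 31, since 31^2 = 961 <= 995 < 1024 = 32^2.
Iterate m_{i+1} = d_i*a_i - m_i, d_{i+1} = (995 - m_{i+1}^2)/d_i, a_{i+1} = floor((a_0 + m_{i+1})/d_{i+1}):
  m_1 = 1*31 - 0 = 31, d_1 = (995 - 31^2)/1 = 34/1 = 34, a_1 = floor((31 + 31)/34) = 1.
  m_2 = 34*1 - 31 = 3, d_2 = (995 - 3^2)/34 = 986/34 = 29, a_2 = floor((31 + 3)/29) = 1.
  m_3 = 29*1 - 3 = 26, d_3 = (995 - 26^2)/29 = 319/29 = 11, a_3 = floor((31 + 26)/11) = 5.
  m_4 = 11*5 - 26 = 29, d_4 = (995 - 29^2)/11 = 154/11 = 14, a_4 = floor((31 + 29)/14) = 4.
  m_5 = 14*4 - 29 = 27, d_5 = (995 - 27^2)/14 = 266/14 = 19, a_5 = floor((31 + 27)/19) = 3.
  m_6 = 19*3 - 27 = 30, d_6 = (995 - 30^2)/19 = 95/19 = 5, a_6 = floor((31 + 30)/5) = 12.
  m_7 = 5*12 - 30 = 30, d_7 = (995 - 30^2)/5 = 95/5 = 19, a_7 = floor((31 + 30)/19) = 3.
  m_8 = 19*3 - 30 = 27, d_8 = (995 - 27^2)/19 = 266/19 = 14, a_8 = floor((31 + 27)/14) = 4.
  m_9 = 14*4 - 27 = 29, d_9 = (995 - 29^2)/14 = 154/14 = 11, a_9 = floor((31 + 29)/11) = 5.
  m_10 = 11*5 - 29 = 26, d_10 = (995 - 26^2)/11 = 319/11 = 29, a_10 = floor((31 + 26)/29) = 1.
  m_11 = 29*1 - 26 = 3, d_11 = (995 - 3^2)/29 = 986/29 = 34, a_11 = floor((31 + 3)/34) = 1.
  m_12 = 34*1 - 3 = 31, d_12 = (995 - 31^2)/34 = 34/34 = 1, a_12 = floor((31 + 31)/1) = 62.
  m_13 = 1*62 - 31 = 31, d_13 = (995 - 31^2)/1 = 34/1 = 34: (m_13, d_13) = (m_1, d_1) = (31, 34), so from here the quotients repeat a_1, ..., a_12; the period length is 12.
So sqrt(995) = [31; (1, 1, 5, 4, 3, 12, 3, 4, 5, 1, 1, 62)] with period length k = 12.
k is even, so the fundamental solution of x^2 - 995y^2 = 1 is (p_{k-1}, q_{k-1}) = (p_11, q_11); compute convergents through index 11.
Convergents (p_i = a_i*p_{i-1} + p_{i-2}, q_i = a_i*q_{i-1} + q_{i-2} with p_{-2}=0, p_{-1}=1, q_{-2}=1, q_{-1}=0):
  i=0: a_0=31, p_0 = 31*1 + 0 = 31, q_0 = 31*0 + 1 = 1.
  i=1: a_1=1, p_1 = 1*31 + 1 = 32, q_1 = 1*1 + 0 = 1.
  i=2: a_2=1, p_2 = 1*32 + 31 = 63, q_2 = 1*1 + 1 = 2.
  i=3: a_3=5, p_3 = 5*63 + 32 = 347, q_3 = 5*2 + 1 = 11.
  i=4: a_4=4, p_4 = 4*347 + 63 = 1451, q_4 = 4*11 + 2 = 46.
  i=5: a_5=3, p_5 = 3*1451 + 347 = 4700, q_5 = 3*46 + 11 = 149.
  i=6: a_6=12, p_6 = 12*4700 + 1451 = 57851, q_6 = 12*149 + 46 = 1834.
  i=7: a_7=3, p_7 = 3*57851 + 4700 = 178253, q_7 = 3*1834 + 149 = 5651.
  i=8: a_8=4, p_8 = 4*178253 + 57851 = 770863, q_8 = 4*5651 + 1834 = 24438.
  i=9: a_9=5, p_9 = 5*770863 + 178253 = 4032568, q_9 = 5*24438 + 5651 = 127841.
  i=10: a_10=1, p_10 = 1*4032568 + 770863 = 4803431, q_10 = 1*127841 + 24438 = 152279.
  i=11: a_11=1, p_11 = 1*4803431 + 4032568 = 8835999, q_11 = 1*152279 + 127841 = 280120.
Check: 8835999^2 - 995*280120^2 = 78074878328001 - 78074878328000 = 1, so (x, y) = (8835999, 280120) solves the equation, and by the theorem it is the least positive solution.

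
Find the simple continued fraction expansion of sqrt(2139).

Write x_i = (sqrt(2139) + m_i)/d_i with (m_0, d_0) = (0, 1). a_0 = floor(sqrt(2139)) = 46, since 46^2 = 2116 <= 2139 < 2209 = 47^2.
Iterate m_{i+1} = d_i*a_i - m_i, d_{i+1} = (2139 - m_{i+1}^2)/d_i, a_{i+1} = floor((a_0 + m_{i+1})/d_{i+1}):
  m_1 = 1*46 - 0 = 46, d_1 = (2139 - 46^2)/1 = 23/1 = 23, a_1 = floor((46 + 46)/23) = 4.
  m_2 = 23*4 - 46 = 46, d_2 = (2139 - 46^2)/23 = 23/23 = 1, a_2 = floor((46 + 46)/1) = 92.
  m_3 = 1*92 - 46 = 46, d_3 = (2139 - 46^2)/1 = 23/1 = 23: (m_3, d_3) = (m_1, d_1) = (46, 23), so from here the quotients repeat a_1, a_2; the period length is 2.
Hence the expansion of sqrt(2139) is a_0 = 46 followed by the repeating block 4, 92 (period 2).

[46; (4, 92)]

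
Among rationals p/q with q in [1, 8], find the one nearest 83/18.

Expand x = 83/18 as a continued fraction with the Euclidean algorithm:
  83 = 4*18 + 11, so a_0 = 4.
  18 = 1*11 + 7, so a_1 = 1.
  11 = 1*7 + 4, so a_2 = 1.
  7 = 1*4 + 3, so a_3 = 1.
  4 = 1*3 + 1, so a_4 = 1.
  3 = 3*1 + 0, so a_5 = 3.
so x = [4; 1, 1, 1, 1, 3].
Convergents (p_i = a_i*p_{i-1} + p_{i-2}, q_i = a_i*q_{i-1} + q_{i-2} with p_{-2}=0, p_{-1}=1, q_{-2}=1, q_{-1}=0), until the denominator exceeds 8:
  i=0: a_0=4, p_0 = 4*1 + 0 = 4, q_0 = 4*0 + 1 = 1.
  i=1: a_1=1, p_1 = 1*4 + 1 = 5, q_1 = 1*1 + 0 = 1.
  i=2: a_2=1, p_2 = 1*5 + 4 = 9, q_2 = 1*1 + 1 = 2.
  i=3: a_3=1, p_3 = 1*9 + 5 = 14, q_3 = 1*2 + 1 = 3.
  i=4: a_4=1, p_4 = 1*14 + 9 = 23, q_4 = 1*3 + 2 = 5.
  i=5: a_5=3, p_5 = 3*23 + 14 = 83, q_5 = 3*5 + 3 = 18.
q_5 = 18 > 8, so the last convergent with denominator <= 8 is p_4/q_4 = 23/5.
The closest fraction with denominator <= 8 is either p_4/q_4 or the intermediate fraction (k*p_4 + p_3)/(k*q_4 + q_3) with the largest k >= 1 whose denominator stays <= 8; these approach x as k grows, and every other convergent or intermediate fraction in range is farther away.
Largest k: floor((8 - q_3)/q_4) = floor((8 - 3)/5) = 1.
That gives (1*23 + 14)/(1*5 + 3) = 37/8.
Compare the errors: |x - 23/5| = |83*5 - 23*18|/(18*5) = 1/90, and |x - 37/8| = |83*8 - 37*18|/(18*8) = 2/144.
Cross-multiplying, 1*144 = 144 < 180 = 2*90, so 1/90 is smaller: the convergent 23/5 is closer to x than 37/8.

23/5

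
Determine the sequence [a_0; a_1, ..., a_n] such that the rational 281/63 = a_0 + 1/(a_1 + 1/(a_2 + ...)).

Run the Euclidean algorithm on 281 and 63; the successive quotients are the partial quotients a_0, a_1, ... (each step inverts the fractional part left over by the previous one):
  281 = 4*63 + 29, so a_0 = 4.
  63 = 2*29 + 5, so a_1 = 2.
  29 = 5*5 + 4, so a_2 = 5.
  5 = 1*4 + 1, so a_3 = 1.
  4 = 4*1 + 0, so a_4 = 4.
The remainder reaches 0 after 5 divisions, so the expansion has 5 partial quotients, read off in order.

[4; 2, 5, 1, 4]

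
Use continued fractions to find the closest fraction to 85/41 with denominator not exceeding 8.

Expand x = 85/41 as a continued fraction with the Euclidean algorithm:
  85 = 2*41 + 3, so a_0 = 2.
  41 = 13*3 + 2, so a_1 = 13.
  3 = 1*2 + 1, so a_2 = 1.
  2 = 2*1 + 0, so a_3 = 2.
so x = [2; 13, 1, 2].
Convergents (p_i = a_i*p_{i-1} + p_{i-2}, q_i = a_i*q_{i-1} + q_{i-2} with p_{-2}=0, p_{-1}=1, q_{-2}=1, q_{-1}=0), until the denominator exceeds 8:
  i=0: a_0=2, p_0 = 2*1 + 0 = 2, q_0 = 2*0 + 1 = 1.
  i=1: a_1=13, p_1 = 13*2 + 1 = 27, q_1 = 13*1 + 0 = 13.
q_1 = 13 > 8, so the last convergent with denominator <= 8 is p_0/q_0 = 2/1.
The closest fraction with denominator <= 8 is either p_0/q_0 or the intermediate fraction (k*p_0 + p_{-1})/(k*q_0 + q_{-1}) with the largest k >= 1 whose denominator stays <= 8; these approach x as k grows, and every other convergent or intermediate fraction in range is farther away.
Largest k: floor((8 - q_{-1})/q_0) = floor((8 - 0)/1) = 8 (using the seeds p_{-1} = 1, q_{-1} = 0).
That gives (8*2 + 1)/(8*1 + 0) = 17/8.
Compare the errors: |x - 2/1| = |85*1 - 2*41|/(41*1) = 3/41, and |x - 17/8| = |85*8 - 17*41|/(41*8) = 17/328.
Cross-multiplying, 17*41 = 697 < 984 = 3*328, so 17/328 is smaller: the intermediate fraction 17/8 is closer to x than 2/1.

17/8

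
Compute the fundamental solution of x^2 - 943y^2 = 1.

(x, y) = (737, 24)

First expand sqrt(943) as a continued fraction. With x_i = (sqrt(943) + m_i)/d_i and (m_0, d_0) = (0, 1): a_0 = floor(sqrt(943)) = 30, since 30^2 = 900 <= 943 < 961 = 31^2.
Iterate m_{i+1} = d_i*a_i - m_i, d_{i+1} = (943 - m_{i+1}^2)/d_i, a_{i+1} = floor((a_0 + m_{i+1})/d_{i+1}):
  m_1 = 1*30 - 0 = 30, d_1 = (943 - 30^2)/1 = 43/1 = 43, a_1 = floor((30 + 30)/43) = 1.
  m_2 = 43*1 - 30 = 13, d_2 = (943 - 13^2)/43 = 774/43 = 18, a_2 = floor((30 + 13)/18) = 2.
  m_3 = 18*2 - 13 = 23, d_3 = (943 - 23^2)/18 = 414/18 = 23, a_3 = floor((30 + 23)/23) = 2.
  m_4 = 23*2 - 23 = 23, d_4 = (943 - 23^2)/23 = 414/23 = 18, a_4 = floor((30 + 23)/18) = 2.
  m_5 = 18*2 - 23 = 13, d_5 = (943 - 13^2)/18 = 774/18 = 43, a_5 = floor((30 + 13)/43) = 1.
  m_6 = 43*1 - 13 = 30, d_6 = (943 - 30^2)/43 = 43/43 = 1, a_6 = floor((30 + 30)/1) = 60.
  m_7 = 1*60 - 30 = 30, d_7 = (943 - 30^2)/1 = 43/1 = 43: (m_7, d_7) = (m_1, d_1) = (30, 43), so from here the quotients repeat a_1, ..., a_6; the period length is 6.
So sqrt(943) = [30; (1, 2, 2, 2, 1, 60)] with period length k = 6.
k is even, so the fundamental solution of x^2 - 943y^2 = 1 is (p_{k-1}, q_{k-1}) = (p_5, q_5); compute convergents through index 5.
Convergents (p_i = a_i*p_{i-1} + p_{i-2}, q_i = a_i*q_{i-1} + q_{i-2} with p_{-2}=0, p_{-1}=1, q_{-2}=1, q_{-1}=0):
  i=0: a_0=30, p_0 = 30*1 + 0 = 30, q_0 = 30*0 + 1 = 1.
  i=1: a_1=1, p_1 = 1*30 + 1 = 31, q_1 = 1*1 + 0 = 1.
  i=2: a_2=2, p_2 = 2*31 + 30 = 92, q_2 = 2*1 + 1 = 3.
  i=3: a_3=2, p_3 = 2*92 + 31 = 215, q_3 = 2*3 + 1 = 7.
  i=4: a_4=2, p_4 = 2*215 + 92 = 522, q_4 = 2*7 + 3 = 17.
  i=5: a_5=1, p_5 = 1*522 + 215 = 737, q_5 = 1*17 + 7 = 24.
Check: 737^2 - 943*24^2 = 543169 - 543168 = 1, so (x, y) = (737, 24) solves the equation, and by the theorem it is the least positive solution.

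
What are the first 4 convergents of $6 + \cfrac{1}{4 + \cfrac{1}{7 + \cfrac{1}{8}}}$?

Using the convergent recurrence p_i = a_i*p_{i-1} + p_{i-2}, q_i = a_i*q_{i-1} + q_{i-2} with p_{-2}=0, p_{-1}=1, q_{-2}=1, q_{-1}=0:
  i=0: a_0=6, p_0 = 6*1 + 0 = 6, q_0 = 6*0 + 1 = 1.
  i=1: a_1=4, p_1 = 4*6 + 1 = 25, q_1 = 4*1 + 0 = 4.
  i=2: a_2=7, p_2 = 7*25 + 6 = 181, q_2 = 7*4 + 1 = 29.
  i=3: a_3=8, p_3 = 8*181 + 25 = 1473, q_3 = 8*29 + 4 = 236.

6/1, 25/4, 181/29, 1473/236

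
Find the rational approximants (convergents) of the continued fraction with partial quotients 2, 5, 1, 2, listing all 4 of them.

Using the convergent recurrence p_i = a_i*p_{i-1} + p_{i-2}, q_i = a_i*q_{i-1} + q_{i-2} with p_{-2}=0, p_{-1}=1, q_{-2}=1, q_{-1}=0:
  i=0: a_0=2, p_0 = 2*1 + 0 = 2, q_0 = 2*0 + 1 = 1.
  i=1: a_1=5, p_1 = 5*2 + 1 = 11, q_1 = 5*1 + 0 = 5.
  i=2: a_2=1, p_2 = 1*11 + 2 = 13, q_2 = 1*5 + 1 = 6.
  i=3: a_3=2, p_3 = 2*13 + 11 = 37, q_3 = 2*6 + 5 = 17.

2/1, 11/5, 13/6, 37/17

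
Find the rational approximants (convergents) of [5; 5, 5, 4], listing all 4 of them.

Using the convergent recurrence p_i = a_i*p_{i-1} + p_{i-2}, q_i = a_i*q_{i-1} + q_{i-2} with p_{-2}=0, p_{-1}=1, q_{-2}=1, q_{-1}=0:
  i=0: a_0=5, p_0 = 5*1 + 0 = 5, q_0 = 5*0 + 1 = 1.
  i=1: a_1=5, p_1 = 5*5 + 1 = 26, q_1 = 5*1 + 0 = 5.
  i=2: a_2=5, p_2 = 5*26 + 5 = 135, q_2 = 5*5 + 1 = 26.
  i=3: a_3=4, p_3 = 4*135 + 26 = 566, q_3 = 4*26 + 5 = 109.

5/1, 26/5, 135/26, 566/109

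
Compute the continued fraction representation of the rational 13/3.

Run the Euclidean algorithm on 13 and 3; the successive quotients are the partial quotients a_0, a_1, ... (each step inverts the fractional part left over by the previous one):
  13 = 4*3 + 1, so a_0 = 4.
  3 = 3*1 + 0, so a_1 = 3.
The remainder reaches 0 after 2 divisions, so the expansion has 2 partial quotients, read off in order.

[4; 3]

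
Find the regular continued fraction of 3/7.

Run the Euclidean algorithm on 3 and 7; the successive quotients are the partial quotients a_0, a_1, ... (each step inverts the fractional part left over by the previous one):
  3 = 0*7 + 3, so a_0 = 0.
  7 = 2*3 + 1, so a_1 = 2.
  3 = 3*1 + 0, so a_2 = 3.
The remainder reaches 0 after 3 divisions, so the expansion has 3 partial quotients, read off in order.

[0; 2, 3]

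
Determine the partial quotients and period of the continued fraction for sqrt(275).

[16; (1, 1, 2, 1, 1, 32)]

Write x_i = (sqrt(275) + m_i)/d_i with (m_0, d_0) = (0, 1). a_0 = floor(sqrt(275)) = 16, since 16^2 = 256 <= 275 < 289 = 17^2.
Iterate m_{i+1} = d_i*a_i - m_i, d_{i+1} = (275 - m_{i+1}^2)/d_i, a_{i+1} = floor((a_0 + m_{i+1})/d_{i+1}):
  m_1 = 1*16 - 0 = 16, d_1 = (275 - 16^2)/1 = 19/1 = 19, a_1 = floor((16 + 16)/19) = 1.
  m_2 = 19*1 - 16 = 3, d_2 = (275 - 3^2)/19 = 266/19 = 14, a_2 = floor((16 + 3)/14) = 1.
  m_3 = 14*1 - 3 = 11, d_3 = (275 - 11^2)/14 = 154/14 = 11, a_3 = floor((16 + 11)/11) = 2.
  m_4 = 11*2 - 11 = 11, d_4 = (275 - 11^2)/11 = 154/11 = 14, a_4 = floor((16 + 11)/14) = 1.
  m_5 = 14*1 - 11 = 3, d_5 = (275 - 3^2)/14 = 266/14 = 19, a_5 = floor((16 + 3)/19) = 1.
  m_6 = 19*1 - 3 = 16, d_6 = (275 - 16^2)/19 = 19/19 = 1, a_6 = floor((16 + 16)/1) = 32.
  m_7 = 1*32 - 16 = 16, d_7 = (275 - 16^2)/1 = 19/1 = 19: (m_7, d_7) = (m_1, d_1) = (16, 19), so from here the quotients repeat a_1, ..., a_6; the period length is 6.
Hence the expansion of sqrt(275) is a_0 = 16 followed by the repeating block 1, 1, 2, 1, 1, 32 (period 6).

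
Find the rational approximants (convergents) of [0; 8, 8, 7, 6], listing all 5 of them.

Using the convergent recurrence p_i = a_i*p_{i-1} + p_{i-2}, q_i = a_i*q_{i-1} + q_{i-2} with p_{-2}=0, p_{-1}=1, q_{-2}=1, q_{-1}=0:
  i=0: a_0=0, p_0 = 0*1 + 0 = 0, q_0 = 0*0 + 1 = 1.
  i=1: a_1=8, p_1 = 8*0 + 1 = 1, q_1 = 8*1 + 0 = 8.
  i=2: a_2=8, p_2 = 8*1 + 0 = 8, q_2 = 8*8 + 1 = 65.
  i=3: a_3=7, p_3 = 7*8 + 1 = 57, q_3 = 7*65 + 8 = 463.
  i=4: a_4=6, p_4 = 6*57 + 8 = 350, q_4 = 6*463 + 65 = 2843.

0/1, 1/8, 8/65, 57/463, 350/2843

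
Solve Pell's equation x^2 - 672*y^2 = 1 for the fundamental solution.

(x, y) = (337, 13)

First expand sqrt(672) as a continued fraction. With x_i = (sqrt(672) + m_i)/d_i and (m_0, d_0) = (0, 1): a_0 = floor(sqrt(672)) = 25, since 25^2 = 625 <= 672 < 676 = 26^2.
Iterate m_{i+1} = d_i*a_i - m_i, d_{i+1} = (672 - m_{i+1}^2)/d_i, a_{i+1} = floor((a_0 + m_{i+1})/d_{i+1}):
  m_1 = 1*25 - 0 = 25, d_1 = (672 - 25^2)/1 = 47/1 = 47, a_1 = floor((25 + 25)/47) = 1.
  m_2 = 47*1 - 25 = 22, d_2 = (672 - 22^2)/47 = 188/47 = 4, a_2 = floor((25 + 22)/4) = 11.
  m_3 = 4*11 - 22 = 22, d_3 = (672 - 22^2)/4 = 188/4 = 47, a_3 = floor((25 + 22)/47) = 1.
  m_4 = 47*1 - 22 = 25, d_4 = (672 - 25^2)/47 = 47/47 = 1, a_4 = floor((25 + 25)/1) = 50.
  m_5 = 1*50 - 25 = 25, d_5 = (672 - 25^2)/1 = 47/1 = 47: (m_5, d_5) = (m_1, d_1) = (25, 47), so from here the quotients repeat a_1, ..., a_4; the period length is 4.
So sqrt(672) = [25; (1, 11, 1, 50)] with period length k = 4.
k is even, so the fundamental solution of x^2 - 672y^2 = 1 is (p_{k-1}, q_{k-1}) = (p_3, q_3); compute convergents through index 3.
Convergents (p_i = a_i*p_{i-1} + p_{i-2}, q_i = a_i*q_{i-1} + q_{i-2} with p_{-2}=0, p_{-1}=1, q_{-2}=1, q_{-1}=0):
  i=0: a_0=25, p_0 = 25*1 + 0 = 25, q_0 = 25*0 + 1 = 1.
  i=1: a_1=1, p_1 = 1*25 + 1 = 26, q_1 = 1*1 + 0 = 1.
  i=2: a_2=11, p_2 = 11*26 + 25 = 311, q_2 = 11*1 + 1 = 12.
  i=3: a_3=1, p_3 = 1*311 + 26 = 337, q_3 = 1*12 + 1 = 13.
Check: 337^2 - 672*13^2 = 113569 - 113568 = 1, so (x, y) = (337, 13) solves the equation, and by the theorem it is the least positive solution.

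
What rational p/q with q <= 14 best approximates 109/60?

Expand x = 109/60 as a continued fraction with the Euclidean algorithm:
  109 = 1*60 + 49, so a_0 = 1.
  60 = 1*49 + 11, so a_1 = 1.
  49 = 4*11 + 5, so a_2 = 4.
  11 = 2*5 + 1, so a_3 = 2.
  5 = 5*1 + 0, so a_4 = 5.
so x = [1; 1, 4, 2, 5].
Convergents (p_i = a_i*p_{i-1} + p_{i-2}, q_i = a_i*q_{i-1} + q_{i-2} with p_{-2}=0, p_{-1}=1, q_{-2}=1, q_{-1}=0), until the denominator exceeds 14:
  i=0: a_0=1, p_0 = 1*1 + 0 = 1, q_0 = 1*0 + 1 = 1.
  i=1: a_1=1, p_1 = 1*1 + 1 = 2, q_1 = 1*1 + 0 = 1.
  i=2: a_2=4, p_2 = 4*2 + 1 = 9, q_2 = 4*1 + 1 = 5.
  i=3: a_3=2, p_3 = 2*9 + 2 = 20, q_3 = 2*5 + 1 = 11.
  i=4: a_4=5, p_4 = 5*20 + 9 = 109, q_4 = 5*11 + 5 = 60.
q_4 = 60 > 14, so the last convergent with denominator <= 14 is p_3/q_3 = 20/11.
The closest fraction with denominator <= 14 is either p_3/q_3 or the intermediate fraction (k*p_3 + p_2)/(k*q_3 + q_2) with the largest k >= 1 whose denominator stays <= 14; these approach x as k grows, and every other convergent or intermediate fraction in range is farther away.
Largest k: floor((14 - q_2)/q_3) = floor((14 - 5)/11) = 0.
Since k = 0, no intermediate fraction beyond p_3/q_3 has denominator <= 14, so the convergent 20/11 is the closest (its error is |109*11 - 20*60|/(60*11) = 1/660).

20/11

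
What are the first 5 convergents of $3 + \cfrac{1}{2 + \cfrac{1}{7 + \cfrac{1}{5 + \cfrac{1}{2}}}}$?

3/1, 7/2, 52/15, 267/77, 586/169

Using the convergent recurrence p_i = a_i*p_{i-1} + p_{i-2}, q_i = a_i*q_{i-1} + q_{i-2} with p_{-2}=0, p_{-1}=1, q_{-2}=1, q_{-1}=0:
  i=0: a_0=3, p_0 = 3*1 + 0 = 3, q_0 = 3*0 + 1 = 1.
  i=1: a_1=2, p_1 = 2*3 + 1 = 7, q_1 = 2*1 + 0 = 2.
  i=2: a_2=7, p_2 = 7*7 + 3 = 52, q_2 = 7*2 + 1 = 15.
  i=3: a_3=5, p_3 = 5*52 + 7 = 267, q_3 = 5*15 + 2 = 77.
  i=4: a_4=2, p_4 = 2*267 + 52 = 586, q_4 = 2*77 + 15 = 169.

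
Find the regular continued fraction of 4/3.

Run the Euclidean algorithm on 4 and 3; the successive quotients are the partial quotients a_0, a_1, ... (each step inverts the fractional part left over by the previous one):
  4 = 1*3 + 1, so a_0 = 1.
  3 = 3*1 + 0, so a_1 = 3.
The remainder reaches 0 after 2 divisions, so the expansion has 2 partial quotients, read off in order.

[1; 3]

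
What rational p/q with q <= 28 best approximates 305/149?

Expand x = 305/149 as a continued fraction with the Euclidean algorithm:
  305 = 2*149 + 7, so a_0 = 2.
  149 = 21*7 + 2, so a_1 = 21.
  7 = 3*2 + 1, so a_2 = 3.
  2 = 2*1 + 0, so a_3 = 2.
so x = [2; 21, 3, 2].
Convergents (p_i = a_i*p_{i-1} + p_{i-2}, q_i = a_i*q_{i-1} + q_{i-2} with p_{-2}=0, p_{-1}=1, q_{-2}=1, q_{-1}=0), until the denominator exceeds 28:
  i=0: a_0=2, p_0 = 2*1 + 0 = 2, q_0 = 2*0 + 1 = 1.
  i=1: a_1=21, p_1 = 21*2 + 1 = 43, q_1 = 21*1 + 0 = 21.
  i=2: a_2=3, p_2 = 3*43 + 2 = 131, q_2 = 3*21 + 1 = 64.
q_2 = 64 > 28, so the last convergent with denominator <= 28 is p_1/q_1 = 43/21.
The closest fraction with denominator <= 28 is either p_1/q_1 or the intermediate fraction (k*p_1 + p_0)/(k*q_1 + q_0) with the largest k >= 1 whose denominator stays <= 28; these approach x as k grows, and every other convergent or intermediate fraction in range is farther away.
Largest k: floor((28 - q_0)/q_1) = floor((28 - 1)/21) = 1.
That gives (1*43 + 2)/(1*21 + 1) = 45/22.
Compare the errors: |x - 43/21| = |305*21 - 43*149|/(149*21) = 2/3129, and |x - 45/22| = |305*22 - 45*149|/(149*22) = 5/3278.
Cross-multiplying, 2*3278 = 6556 < 15645 = 5*3129, so 2/3129 is smaller: the convergent 43/21 is closer to x than 45/22.

43/21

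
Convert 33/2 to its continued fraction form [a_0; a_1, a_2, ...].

Run the Euclidean algorithm on 33 and 2; the successive quotients are the partial quotients a_0, a_1, ... (each step inverts the fractional part left over by the previous one):
  33 = 16*2 + 1, so a_0 = 16.
  2 = 2*1 + 0, so a_1 = 2.
The remainder reaches 0 after 2 divisions, so the expansion has 2 partial quotients, read off in order.

[16; 2]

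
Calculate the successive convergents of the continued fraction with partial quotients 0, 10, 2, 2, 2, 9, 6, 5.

0/1, 1/10, 2/21, 5/52, 12/125, 113/1177, 690/7187, 3563/37112

Using the convergent recurrence p_i = a_i*p_{i-1} + p_{i-2}, q_i = a_i*q_{i-1} + q_{i-2} with p_{-2}=0, p_{-1}=1, q_{-2}=1, q_{-1}=0:
  i=0: a_0=0, p_0 = 0*1 + 0 = 0, q_0 = 0*0 + 1 = 1.
  i=1: a_1=10, p_1 = 10*0 + 1 = 1, q_1 = 10*1 + 0 = 10.
  i=2: a_2=2, p_2 = 2*1 + 0 = 2, q_2 = 2*10 + 1 = 21.
  i=3: a_3=2, p_3 = 2*2 + 1 = 5, q_3 = 2*21 + 10 = 52.
  i=4: a_4=2, p_4 = 2*5 + 2 = 12, q_4 = 2*52 + 21 = 125.
  i=5: a_5=9, p_5 = 9*12 + 5 = 113, q_5 = 9*125 + 52 = 1177.
  i=6: a_6=6, p_6 = 6*113 + 12 = 690, q_6 = 6*1177 + 125 = 7187.
  i=7: a_7=5, p_7 = 5*690 + 113 = 3563, q_7 = 5*7187 + 1177 = 37112.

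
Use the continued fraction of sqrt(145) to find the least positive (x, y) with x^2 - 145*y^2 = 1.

First expand sqrt(145) as a continued fraction. With x_i = (sqrt(145) + m_i)/d_i and (m_0, d_0) = (0, 1): a_0 = floor(sqrt(145)) = 12, since 12^2 = 144 <= 145 < 169 = 13^2.
Iterate m_{i+1} = d_i*a_i - m_i, d_{i+1} = (145 - m_{i+1}^2)/d_i, a_{i+1} = floor((a_0 + m_{i+1})/d_{i+1}):
  m_1 = 1*12 - 0 = 12, d_1 = (145 - 12^2)/1 = 1/1 = 1, a_1 = floor((12 + 12)/1) = 24.
  m_2 = 1*24 - 12 = 12, d_2 = (145 - 12^2)/1 = 1/1 = 1: (m_2, d_2) = (m_1, d_1) = (12, 1), so from here the quotient a_1 repeats; the period length is 1.
So sqrt(145) = [12; (24)] with period length k = 1.
k is odd, so (p_{k-1}, q_{k-1}) only solves x^2 - 145y^2 = -1 and the fundamental solution of x^2 - 145y^2 = 1 is (p_{2k-1}, q_{2k-1}) = (p_1, q_1); compute convergents through index 1, running through the period twice.
Convergents (p_i = a_i*p_{i-1} + p_{i-2}, q_i = a_i*q_{i-1} + q_{i-2} with p_{-2}=0, p_{-1}=1, q_{-2}=1, q_{-1}=0):
  i=0: a_0=12, p_0 = 12*1 + 0 = 12, q_0 = 12*0 + 1 = 1.
  i=1: a_1=24, p_1 = 24*12 + 1 = 289, q_1 = 24*1 + 0 = 24.
Indeed p_0^2 - 145*q_0^2 = 144 - 145 = -1, not +1.
Check: 289^2 - 145*24^2 = 83521 - 83520 = 1, so (x, y) = (289, 24) solves the equation, and by the theorem it is the least positive solution.

(x, y) = (289, 24)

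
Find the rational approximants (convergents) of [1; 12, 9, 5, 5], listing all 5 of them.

Using the convergent recurrence p_i = a_i*p_{i-1} + p_{i-2}, q_i = a_i*q_{i-1} + q_{i-2} with p_{-2}=0, p_{-1}=1, q_{-2}=1, q_{-1}=0:
  i=0: a_0=1, p_0 = 1*1 + 0 = 1, q_0 = 1*0 + 1 = 1.
  i=1: a_1=12, p_1 = 12*1 + 1 = 13, q_1 = 12*1 + 0 = 12.
  i=2: a_2=9, p_2 = 9*13 + 1 = 118, q_2 = 9*12 + 1 = 109.
  i=3: a_3=5, p_3 = 5*118 + 13 = 603, q_3 = 5*109 + 12 = 557.
  i=4: a_4=5, p_4 = 5*603 + 118 = 3133, q_4 = 5*557 + 109 = 2894.

1/1, 13/12, 118/109, 603/557, 3133/2894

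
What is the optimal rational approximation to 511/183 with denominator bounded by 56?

148/53

Expand x = 511/183 as a continued fraction with the Euclidean algorithm:
  511 = 2*183 + 145, so a_0 = 2.
  183 = 1*145 + 38, so a_1 = 1.
  145 = 3*38 + 31, so a_2 = 3.
  38 = 1*31 + 7, so a_3 = 1.
  31 = 4*7 + 3, so a_4 = 4.
  7 = 2*3 + 1, so a_5 = 2.
  3 = 3*1 + 0, so a_6 = 3.
so x = [2; 1, 3, 1, 4, 2, 3].
Convergents (p_i = a_i*p_{i-1} + p_{i-2}, q_i = a_i*q_{i-1} + q_{i-2} with p_{-2}=0, p_{-1}=1, q_{-2}=1, q_{-1}=0), until the denominator exceeds 56:
  i=0: a_0=2, p_0 = 2*1 + 0 = 2, q_0 = 2*0 + 1 = 1.
  i=1: a_1=1, p_1 = 1*2 + 1 = 3, q_1 = 1*1 + 0 = 1.
  i=2: a_2=3, p_2 = 3*3 + 2 = 11, q_2 = 3*1 + 1 = 4.
  i=3: a_3=1, p_3 = 1*11 + 3 = 14, q_3 = 1*4 + 1 = 5.
  i=4: a_4=4, p_4 = 4*14 + 11 = 67, q_4 = 4*5 + 4 = 24.
  i=5: a_5=2, p_5 = 2*67 + 14 = 148, q_5 = 2*24 + 5 = 53.
  i=6: a_6=3, p_6 = 3*148 + 67 = 511, q_6 = 3*53 + 24 = 183.
q_6 = 183 > 56, so the last convergent with denominator <= 56 is p_5/q_5 = 148/53.
The closest fraction with denominator <= 56 is either p_5/q_5 or the intermediate fraction (k*p_5 + p_4)/(k*q_5 + q_4) with the largest k >= 1 whose denominator stays <= 56; these approach x as k grows, and every other convergent or intermediate fraction in range is farther away.
Largest k: floor((56 - q_4)/q_5) = floor((56 - 24)/53) = 0.
Since k = 0, no intermediate fraction beyond p_5/q_5 has denominator <= 56, so the convergent 148/53 is the closest (its error is |511*53 - 148*183|/(183*53) = 1/9699).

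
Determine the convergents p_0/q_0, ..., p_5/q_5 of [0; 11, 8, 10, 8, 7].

0/1, 1/11, 8/89, 81/901, 656/7297, 4673/51980

Using the convergent recurrence p_i = a_i*p_{i-1} + p_{i-2}, q_i = a_i*q_{i-1} + q_{i-2} with p_{-2}=0, p_{-1}=1, q_{-2}=1, q_{-1}=0:
  i=0: a_0=0, p_0 = 0*1 + 0 = 0, q_0 = 0*0 + 1 = 1.
  i=1: a_1=11, p_1 = 11*0 + 1 = 1, q_1 = 11*1 + 0 = 11.
  i=2: a_2=8, p_2 = 8*1 + 0 = 8, q_2 = 8*11 + 1 = 89.
  i=3: a_3=10, p_3 = 10*8 + 1 = 81, q_3 = 10*89 + 11 = 901.
  i=4: a_4=8, p_4 = 8*81 + 8 = 656, q_4 = 8*901 + 89 = 7297.
  i=5: a_5=7, p_5 = 7*656 + 81 = 4673, q_5 = 7*7297 + 901 = 51980.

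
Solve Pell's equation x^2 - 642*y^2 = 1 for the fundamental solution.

(x, y) = (5777, 228)

First expand sqrt(642) as a continued fraction. With x_i = (sqrt(642) + m_i)/d_i and (m_0, d_0) = (0, 1): a_0 = floor(sqrt(642)) = 25, since 25^2 = 625 <= 642 < 676 = 26^2.
Iterate m_{i+1} = d_i*a_i - m_i, d_{i+1} = (642 - m_{i+1}^2)/d_i, a_{i+1} = floor((a_0 + m_{i+1})/d_{i+1}):
  m_1 = 1*25 - 0 = 25, d_1 = (642 - 25^2)/1 = 17/1 = 17, a_1 = floor((25 + 25)/17) = 2.
  m_2 = 17*2 - 25 = 9, d_2 = (642 - 9^2)/17 = 561/17 = 33, a_2 = floor((25 + 9)/33) = 1.
  m_3 = 33*1 - 9 = 24, d_3 = (642 - 24^2)/33 = 66/33 = 2, a_3 = floor((25 + 24)/2) = 24.
  m_4 = 2*24 - 24 = 24, d_4 = (642 - 24^2)/2 = 66/2 = 33, a_4 = floor((25 + 24)/33) = 1.
  m_5 = 33*1 - 24 = 9, d_5 = (642 - 9^2)/33 = 561/33 = 17, a_5 = floor((25 + 9)/17) = 2.
  m_6 = 17*2 - 9 = 25, d_6 = (642 - 25^2)/17 = 17/17 = 1, a_6 = floor((25 + 25)/1) = 50.
  m_7 = 1*50 - 25 = 25, d_7 = (642 - 25^2)/1 = 17/1 = 17: (m_7, d_7) = (m_1, d_1) = (25, 17), so from here the quotients repeat a_1, ..., a_6; the period length is 6.
So sqrt(642) = [25; (2, 1, 24, 1, 2, 50)] with period length k = 6.
k is even, so the fundamental solution of x^2 - 642y^2 = 1 is (p_{k-1}, q_{k-1}) = (p_5, q_5); compute convergents through index 5.
Convergents (p_i = a_i*p_{i-1} + p_{i-2}, q_i = a_i*q_{i-1} + q_{i-2} with p_{-2}=0, p_{-1}=1, q_{-2}=1, q_{-1}=0):
  i=0: a_0=25, p_0 = 25*1 + 0 = 25, q_0 = 25*0 + 1 = 1.
  i=1: a_1=2, p_1 = 2*25 + 1 = 51, q_1 = 2*1 + 0 = 2.
  i=2: a_2=1, p_2 = 1*51 + 25 = 76, q_2 = 1*2 + 1 = 3.
  i=3: a_3=24, p_3 = 24*76 + 51 = 1875, q_3 = 24*3 + 2 = 74.
  i=4: a_4=1, p_4 = 1*1875 + 76 = 1951, q_4 = 1*74 + 3 = 77.
  i=5: a_5=2, p_5 = 2*1951 + 1875 = 5777, q_5 = 2*77 + 74 = 228.
Check: 5777^2 - 642*228^2 = 33373729 - 33373728 = 1, so (x, y) = (5777, 228) solves the equation, and by the theorem it is the least positive solution.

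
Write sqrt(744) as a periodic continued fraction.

[27; (3, 1, 1, 1, 1, 1, 1, 1, 3, 54)]

Write x_i = (sqrt(744) + m_i)/d_i with (m_0, d_0) = (0, 1). a_0 = floor(sqrt(744)) = 27, since 27^2 = 729 <= 744 < 784 = 28^2.
Iterate m_{i+1} = d_i*a_i - m_i, d_{i+1} = (744 - m_{i+1}^2)/d_i, a_{i+1} = floor((a_0 + m_{i+1})/d_{i+1}):
  m_1 = 1*27 - 0 = 27, d_1 = (744 - 27^2)/1 = 15/1 = 15, a_1 = floor((27 + 27)/15) = 3.
  m_2 = 15*3 - 27 = 18, d_2 = (744 - 18^2)/15 = 420/15 = 28, a_2 = floor((27 + 18)/28) = 1.
  m_3 = 28*1 - 18 = 10, d_3 = (744 - 10^2)/28 = 644/28 = 23, a_3 = floor((27 + 10)/23) = 1.
  m_4 = 23*1 - 10 = 13, d_4 = (744 - 13^2)/23 = 575/23 = 25, a_4 = floor((27 + 13)/25) = 1.
  m_5 = 25*1 - 13 = 12, d_5 = (744 - 12^2)/25 = 600/25 = 24, a_5 = floor((27 + 12)/24) = 1.
  m_6 = 24*1 - 12 = 12, d_6 = (744 - 12^2)/24 = 600/24 = 25, a_6 = floor((27 + 12)/25) = 1.
  m_7 = 25*1 - 12 = 13, d_7 = (744 - 13^2)/25 = 575/25 = 23, a_7 = floor((27 + 13)/23) = 1.
  m_8 = 23*1 - 13 = 10, d_8 = (744 - 10^2)/23 = 644/23 = 28, a_8 = floor((27 + 10)/28) = 1.
  m_9 = 28*1 - 10 = 18, d_9 = (744 - 18^2)/28 = 420/28 = 15, a_9 = floor((27 + 18)/15) = 3.
  m_10 = 15*3 - 18 = 27, d_10 = (744 - 27^2)/15 = 15/15 = 1, a_10 = floor((27 + 27)/1) = 54.
  m_11 = 1*54 - 27 = 27, d_11 = (744 - 27^2)/1 = 15/1 = 15: (m_11, d_11) = (m_1, d_1) = (27, 15), so from here the quotients repeat a_1, ..., a_10; the period length is 10.
Hence the expansion of sqrt(744) is a_0 = 27 followed by the repeating block 3, 1, 1, 1, 1, 1, 1, 1, 3, 54 (period 10).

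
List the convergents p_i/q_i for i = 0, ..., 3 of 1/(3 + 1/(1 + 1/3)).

Using the convergent recurrence p_i = a_i*p_{i-1} + p_{i-2}, q_i = a_i*q_{i-1} + q_{i-2} with p_{-2}=0, p_{-1}=1, q_{-2}=1, q_{-1}=0:
  i=0: a_0=0, p_0 = 0*1 + 0 = 0, q_0 = 0*0 + 1 = 1.
  i=1: a_1=3, p_1 = 3*0 + 1 = 1, q_1 = 3*1 + 0 = 3.
  i=2: a_2=1, p_2 = 1*1 + 0 = 1, q_2 = 1*3 + 1 = 4.
  i=3: a_3=3, p_3 = 3*1 + 1 = 4, q_3 = 3*4 + 3 = 15.

0/1, 1/3, 1/4, 4/15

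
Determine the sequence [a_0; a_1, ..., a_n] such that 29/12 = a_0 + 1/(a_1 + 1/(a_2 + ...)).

Run the Euclidean algorithm on 29 and 12; the successive quotients are the partial quotients a_0, a_1, ... (each step inverts the fractional part left over by the previous one):
  29 = 2*12 + 5, so a_0 = 2.
  12 = 2*5 + 2, so a_1 = 2.
  5 = 2*2 + 1, so a_2 = 2.
  2 = 2*1 + 0, so a_3 = 2.
The remainder reaches 0 after 4 divisions, so the expansion has 4 partial quotients, read off in order.

[2; 2, 2, 2]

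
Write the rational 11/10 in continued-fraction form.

[1; 10]

Run the Euclidean algorithm on 11 and 10; the successive quotients are the partial quotients a_0, a_1, ... (each step inverts the fractional part left over by the previous one):
  11 = 1*10 + 1, so a_0 = 1.
  10 = 10*1 + 0, so a_1 = 10.
The remainder reaches 0 after 2 divisions, so the expansion has 2 partial quotients, read off in order.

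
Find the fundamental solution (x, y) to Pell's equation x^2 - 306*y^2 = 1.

(x, y) = (35, 2)

First expand sqrt(306) as a continued fraction. With x_i = (sqrt(306) + m_i)/d_i and (m_0, d_0) = (0, 1): a_0 = floor(sqrt(306)) = 17, since 17^2 = 289 <= 306 < 324 = 18^2.
Iterate m_{i+1} = d_i*a_i - m_i, d_{i+1} = (306 - m_{i+1}^2)/d_i, a_{i+1} = floor((a_0 + m_{i+1})/d_{i+1}):
  m_1 = 1*17 - 0 = 17, d_1 = (306 - 17^2)/1 = 17/1 = 17, a_1 = floor((17 + 17)/17) = 2.
  m_2 = 17*2 - 17 = 17, d_2 = (306 - 17^2)/17 = 17/17 = 1, a_2 = floor((17 + 17)/1) = 34.
  m_3 = 1*34 - 17 = 17, d_3 = (306 - 17^2)/1 = 17/1 = 17: (m_3, d_3) = (m_1, d_1) = (17, 17), so from here the quotients repeat a_1, a_2; the period length is 2.
So sqrt(306) = [17; (2, 34)] with period length k = 2.
k is even, so the fundamental solution of x^2 - 306y^2 = 1 is (p_{k-1}, q_{k-1}) = (p_1, q_1); compute convergents through index 1.
Convergents (p_i = a_i*p_{i-1} + p_{i-2}, q_i = a_i*q_{i-1} + q_{i-2} with p_{-2}=0, p_{-1}=1, q_{-2}=1, q_{-1}=0):
  i=0: a_0=17, p_0 = 17*1 + 0 = 17, q_0 = 17*0 + 1 = 1.
  i=1: a_1=2, p_1 = 2*17 + 1 = 35, q_1 = 2*1 + 0 = 2.
Check: 35^2 - 306*2^2 = 1225 - 1224 = 1, so (x, y) = (35, 2) solves the equation, and by the theorem it is the least positive solution.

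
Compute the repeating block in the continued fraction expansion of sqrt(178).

Write x_i = (sqrt(178) + m_i)/d_i with (m_0, d_0) = (0, 1). a_0 = floor(sqrt(178)) = 13, since 13^2 = 169 <= 178 < 196 = 14^2.
Iterate m_{i+1} = d_i*a_i - m_i, d_{i+1} = (178 - m_{i+1}^2)/d_i, a_{i+1} = floor((a_0 + m_{i+1})/d_{i+1}):
  m_1 = 1*13 - 0 = 13, d_1 = (178 - 13^2)/1 = 9/1 = 9, a_1 = floor((13 + 13)/9) = 2.
  m_2 = 9*2 - 13 = 5, d_2 = (178 - 5^2)/9 = 153/9 = 17, a_2 = floor((13 + 5)/17) = 1.
  m_3 = 17*1 - 5 = 12, d_3 = (178 - 12^2)/17 = 34/17 = 2, a_3 = floor((13 + 12)/2) = 12.
  m_4 = 2*12 - 12 = 12, d_4 = (178 - 12^2)/2 = 34/2 = 17, a_4 = floor((13 + 12)/17) = 1.
  m_5 = 17*1 - 12 = 5, d_5 = (178 - 5^2)/17 = 153/17 = 9, a_5 = floor((13 + 5)/9) = 2.
  m_6 = 9*2 - 5 = 13, d_6 = (178 - 13^2)/9 = 9/9 = 1, a_6 = floor((13 + 13)/1) = 26.
  m_7 = 1*26 - 13 = 13, d_7 = (178 - 13^2)/1 = 9/1 = 9: (m_7, d_7) = (m_1, d_1) = (13, 9), so from here the quotients repeat a_1, ..., a_6; the period length is 6.
Hence the expansion of sqrt(178) is a_0 = 13 followed by the repeating block 2, 1, 12, 1, 2, 26 (period 6).

[13; (2, 1, 12, 1, 2, 26)]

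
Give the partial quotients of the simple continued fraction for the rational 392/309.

Run the Euclidean algorithm on 392 and 309; the successive quotients are the partial quotients a_0, a_1, ... (each step inverts the fractional part left over by the previous one):
  392 = 1*309 + 83, so a_0 = 1.
  309 = 3*83 + 60, so a_1 = 3.
  83 = 1*60 + 23, so a_2 = 1.
  60 = 2*23 + 14, so a_3 = 2.
  23 = 1*14 + 9, so a_4 = 1.
  14 = 1*9 + 5, so a_5 = 1.
  9 = 1*5 + 4, so a_6 = 1.
  5 = 1*4 + 1, so a_7 = 1.
  4 = 4*1 + 0, so a_8 = 4.
The remainder reaches 0 after 9 divisions, so the expansion has 9 partial quotients, read off in order.

[1; 3, 1, 2, 1, 1, 1, 1, 4]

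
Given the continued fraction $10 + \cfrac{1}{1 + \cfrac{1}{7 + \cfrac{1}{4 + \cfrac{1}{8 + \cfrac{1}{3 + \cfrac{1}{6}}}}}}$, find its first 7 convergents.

Using the convergent recurrence p_i = a_i*p_{i-1} + p_{i-2}, q_i = a_i*q_{i-1} + q_{i-2} with p_{-2}=0, p_{-1}=1, q_{-2}=1, q_{-1}=0:
  i=0: a_0=10, p_0 = 10*1 + 0 = 10, q_0 = 10*0 + 1 = 1.
  i=1: a_1=1, p_1 = 1*10 + 1 = 11, q_1 = 1*1 + 0 = 1.
  i=2: a_2=7, p_2 = 7*11 + 10 = 87, q_2 = 7*1 + 1 = 8.
  i=3: a_3=4, p_3 = 4*87 + 11 = 359, q_3 = 4*8 + 1 = 33.
  i=4: a_4=8, p_4 = 8*359 + 87 = 2959, q_4 = 8*33 + 8 = 272.
  i=5: a_5=3, p_5 = 3*2959 + 359 = 9236, q_5 = 3*272 + 33 = 849.
  i=6: a_6=6, p_6 = 6*9236 + 2959 = 58375, q_6 = 6*849 + 272 = 5366.

10/1, 11/1, 87/8, 359/33, 2959/272, 9236/849, 58375/5366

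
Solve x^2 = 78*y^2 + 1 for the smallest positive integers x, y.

(x, y) = (53, 6)

First expand sqrt(78) as a continued fraction. With x_i = (sqrt(78) + m_i)/d_i and (m_0, d_0) = (0, 1): a_0 = floor(sqrt(78)) = 8, since 8^2 = 64 <= 78 < 81 = 9^2.
Iterate m_{i+1} = d_i*a_i - m_i, d_{i+1} = (78 - m_{i+1}^2)/d_i, a_{i+1} = floor((a_0 + m_{i+1})/d_{i+1}):
  m_1 = 1*8 - 0 = 8, d_1 = (78 - 8^2)/1 = 14/1 = 14, a_1 = floor((8 + 8)/14) = 1.
  m_2 = 14*1 - 8 = 6, d_2 = (78 - 6^2)/14 = 42/14 = 3, a_2 = floor((8 + 6)/3) = 4.
  m_3 = 3*4 - 6 = 6, d_3 = (78 - 6^2)/3 = 42/3 = 14, a_3 = floor((8 + 6)/14) = 1.
  m_4 = 14*1 - 6 = 8, d_4 = (78 - 8^2)/14 = 14/14 = 1, a_4 = floor((8 + 8)/1) = 16.
  m_5 = 1*16 - 8 = 8, d_5 = (78 - 8^2)/1 = 14/1 = 14: (m_5, d_5) = (m_1, d_1) = (8, 14), so from here the quotients repeat a_1, ..., a_4; the period length is 4.
So sqrt(78) = [8; (1, 4, 1, 16)] with period length k = 4.
k is even, so the fundamental solution of x^2 - 78y^2 = 1 is (p_{k-1}, q_{k-1}) = (p_3, q_3); compute convergents through index 3.
Convergents (p_i = a_i*p_{i-1} + p_{i-2}, q_i = a_i*q_{i-1} + q_{i-2} with p_{-2}=0, p_{-1}=1, q_{-2}=1, q_{-1}=0):
  i=0: a_0=8, p_0 = 8*1 + 0 = 8, q_0 = 8*0 + 1 = 1.
  i=1: a_1=1, p_1 = 1*8 + 1 = 9, q_1 = 1*1 + 0 = 1.
  i=2: a_2=4, p_2 = 4*9 + 8 = 44, q_2 = 4*1 + 1 = 5.
  i=3: a_3=1, p_3 = 1*44 + 9 = 53, q_3 = 1*5 + 1 = 6.
Check: 53^2 - 78*6^2 = 2809 - 2808 = 1, so (x, y) = (53, 6) solves the equation, and by the theorem it is the least positive solution.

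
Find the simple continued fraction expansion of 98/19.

[5; 6, 3]

Run the Euclidean algorithm on 98 and 19; the successive quotients are the partial quotients a_0, a_1, ... (each step inverts the fractional part left over by the previous one):
  98 = 5*19 + 3, so a_0 = 5.
  19 = 6*3 + 1, so a_1 = 6.
  3 = 3*1 + 0, so a_2 = 3.
The remainder reaches 0 after 3 divisions, so the expansion has 3 partial quotients, read off in order.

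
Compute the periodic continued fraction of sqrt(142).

Write x_i = (sqrt(142) + m_i)/d_i with (m_0, d_0) = (0, 1). a_0 = floor(sqrt(142)) = 11, since 11^2 = 121 <= 142 < 144 = 12^2.
Iterate m_{i+1} = d_i*a_i - m_i, d_{i+1} = (142 - m_{i+1}^2)/d_i, a_{i+1} = floor((a_0 + m_{i+1})/d_{i+1}):
  m_1 = 1*11 - 0 = 11, d_1 = (142 - 11^2)/1 = 21/1 = 21, a_1 = floor((11 + 11)/21) = 1.
  m_2 = 21*1 - 11 = 10, d_2 = (142 - 10^2)/21 = 42/21 = 2, a_2 = floor((11 + 10)/2) = 10.
  m_3 = 2*10 - 10 = 10, d_3 = (142 - 10^2)/2 = 42/2 = 21, a_3 = floor((11 + 10)/21) = 1.
  m_4 = 21*1 - 10 = 11, d_4 = (142 - 11^2)/21 = 21/21 = 1, a_4 = floor((11 + 11)/1) = 22.
  m_5 = 1*22 - 11 = 11, d_5 = (142 - 11^2)/1 = 21/1 = 21: (m_5, d_5) = (m_1, d_1) = (11, 21), so from here the quotients repeat a_1, ..., a_4; the period length is 4.
Hence the expansion of sqrt(142) is a_0 = 11 followed by the repeating block 1, 10, 1, 22 (period 4).

[11; (1, 10, 1, 22)]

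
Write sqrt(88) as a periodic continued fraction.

Write x_i = (sqrt(88) + m_i)/d_i with (m_0, d_0) = (0, 1). a_0 = floor(sqrt(88)) = 9, since 9^2 = 81 <= 88 < 100 = 10^2.
Iterate m_{i+1} = d_i*a_i - m_i, d_{i+1} = (88 - m_{i+1}^2)/d_i, a_{i+1} = floor((a_0 + m_{i+1})/d_{i+1}):
  m_1 = 1*9 - 0 = 9, d_1 = (88 - 9^2)/1 = 7/1 = 7, a_1 = floor((9 + 9)/7) = 2.
  m_2 = 7*2 - 9 = 5, d_2 = (88 - 5^2)/7 = 63/7 = 9, a_2 = floor((9 + 5)/9) = 1.
  m_3 = 9*1 - 5 = 4, d_3 = (88 - 4^2)/9 = 72/9 = 8, a_3 = floor((9 + 4)/8) = 1.
  m_4 = 8*1 - 4 = 4, d_4 = (88 - 4^2)/8 = 72/8 = 9, a_4 = floor((9 + 4)/9) = 1.
  m_5 = 9*1 - 4 = 5, d_5 = (88 - 5^2)/9 = 63/9 = 7, a_5 = floor((9 + 5)/7) = 2.
  m_6 = 7*2 - 5 = 9, d_6 = (88 - 9^2)/7 = 7/7 = 1, a_6 = floor((9 + 9)/1) = 18.
  m_7 = 1*18 - 9 = 9, d_7 = (88 - 9^2)/1 = 7/1 = 7: (m_7, d_7) = (m_1, d_1) = (9, 7), so from here the quotients repeat a_1, ..., a_6; the period length is 6.
Hence the expansion of sqrt(88) is a_0 = 9 followed by the repeating block 2, 1, 1, 1, 2, 18 (period 6).

[9; (2, 1, 1, 1, 2, 18)]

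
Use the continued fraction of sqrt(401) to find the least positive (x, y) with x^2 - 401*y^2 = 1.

First expand sqrt(401) as a continued fraction. With x_i = (sqrt(401) + m_i)/d_i and (m_0, d_0) = (0, 1): a_0 = floor(sqrt(401)) = 20, since 20^2 = 400 <= 401 < 441 = 21^2.
Iterate m_{i+1} = d_i*a_i - m_i, d_{i+1} = (401 - m_{i+1}^2)/d_i, a_{i+1} = floor((a_0 + m_{i+1})/d_{i+1}):
  m_1 = 1*20 - 0 = 20, d_1 = (401 - 20^2)/1 = 1/1 = 1, a_1 = floor((20 + 20)/1) = 40.
  m_2 = 1*40 - 20 = 20, d_2 = (401 - 20^2)/1 = 1/1 = 1: (m_2, d_2) = (m_1, d_1) = (20, 1), so from here the quotient a_1 repeats; the period length is 1.
So sqrt(401) = [20; (40)] with period length k = 1.
k is odd, so (p_{k-1}, q_{k-1}) only solves x^2 - 401y^2 = -1 and the fundamental solution of x^2 - 401y^2 = 1 is (p_{2k-1}, q_{2k-1}) = (p_1, q_1); compute convergents through index 1, running through the period twice.
Convergents (p_i = a_i*p_{i-1} + p_{i-2}, q_i = a_i*q_{i-1} + q_{i-2} with p_{-2}=0, p_{-1}=1, q_{-2}=1, q_{-1}=0):
  i=0: a_0=20, p_0 = 20*1 + 0 = 20, q_0 = 20*0 + 1 = 1.
  i=1: a_1=40, p_1 = 40*20 + 1 = 801, q_1 = 40*1 + 0 = 40.
Indeed p_0^2 - 401*q_0^2 = 400 - 401 = -1, not +1.
Check: 801^2 - 401*40^2 = 641601 - 641600 = 1, so (x, y) = (801, 40) solves the equation, and by the theorem it is the least positive solution.

(x, y) = (801, 40)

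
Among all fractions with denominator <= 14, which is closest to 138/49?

31/11

Expand x = 138/49 as a continued fraction with the Euclidean algorithm:
  138 = 2*49 + 40, so a_0 = 2.
  49 = 1*40 + 9, so a_1 = 1.
  40 = 4*9 + 4, so a_2 = 4.
  9 = 2*4 + 1, so a_3 = 2.
  4 = 4*1 + 0, so a_4 = 4.
so x = [2; 1, 4, 2, 4].
Convergents (p_i = a_i*p_{i-1} + p_{i-2}, q_i = a_i*q_{i-1} + q_{i-2} with p_{-2}=0, p_{-1}=1, q_{-2}=1, q_{-1}=0), until the denominator exceeds 14:
  i=0: a_0=2, p_0 = 2*1 + 0 = 2, q_0 = 2*0 + 1 = 1.
  i=1: a_1=1, p_1 = 1*2 + 1 = 3, q_1 = 1*1 + 0 = 1.
  i=2: a_2=4, p_2 = 4*3 + 2 = 14, q_2 = 4*1 + 1 = 5.
  i=3: a_3=2, p_3 = 2*14 + 3 = 31, q_3 = 2*5 + 1 = 11.
  i=4: a_4=4, p_4 = 4*31 + 14 = 138, q_4 = 4*11 + 5 = 49.
q_4 = 49 > 14, so the last convergent with denominator <= 14 is p_3/q_3 = 31/11.
The closest fraction with denominator <= 14 is either p_3/q_3 or the intermediate fraction (k*p_3 + p_2)/(k*q_3 + q_2) with the largest k >= 1 whose denominator stays <= 14; these approach x as k grows, and every other convergent or intermediate fraction in range is farther away.
Largest k: floor((14 - q_2)/q_3) = floor((14 - 5)/11) = 0.
Since k = 0, no intermediate fraction beyond p_3/q_3 has denominator <= 14, so the convergent 31/11 is the closest (its error is |138*11 - 31*49|/(49*11) = 1/539).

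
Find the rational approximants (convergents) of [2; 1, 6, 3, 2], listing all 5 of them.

Using the convergent recurrence p_i = a_i*p_{i-1} + p_{i-2}, q_i = a_i*q_{i-1} + q_{i-2} with p_{-2}=0, p_{-1}=1, q_{-2}=1, q_{-1}=0:
  i=0: a_0=2, p_0 = 2*1 + 0 = 2, q_0 = 2*0 + 1 = 1.
  i=1: a_1=1, p_1 = 1*2 + 1 = 3, q_1 = 1*1 + 0 = 1.
  i=2: a_2=6, p_2 = 6*3 + 2 = 20, q_2 = 6*1 + 1 = 7.
  i=3: a_3=3, p_3 = 3*20 + 3 = 63, q_3 = 3*7 + 1 = 22.
  i=4: a_4=2, p_4 = 2*63 + 20 = 146, q_4 = 2*22 + 7 = 51.

2/1, 3/1, 20/7, 63/22, 146/51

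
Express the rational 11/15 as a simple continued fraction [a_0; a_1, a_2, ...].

[0; 1, 2, 1, 3]

Run the Euclidean algorithm on 11 and 15; the successive quotients are the partial quotients a_0, a_1, ... (each step inverts the fractional part left over by the previous one):
  11 = 0*15 + 11, so a_0 = 0.
  15 = 1*11 + 4, so a_1 = 1.
  11 = 2*4 + 3, so a_2 = 2.
  4 = 1*3 + 1, so a_3 = 1.
  3 = 3*1 + 0, so a_4 = 3.
The remainder reaches 0 after 5 divisions, so the expansion has 5 partial quotients, read off in order.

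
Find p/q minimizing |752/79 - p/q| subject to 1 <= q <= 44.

257/27

Expand x = 752/79 as a continued fraction with the Euclidean algorithm:
  752 = 9*79 + 41, so a_0 = 9.
  79 = 1*41 + 38, so a_1 = 1.
  41 = 1*38 + 3, so a_2 = 1.
  38 = 12*3 + 2, so a_3 = 12.
  3 = 1*2 + 1, so a_4 = 1.
  2 = 2*1 + 0, so a_5 = 2.
so x = [9; 1, 1, 12, 1, 2].
Convergents (p_i = a_i*p_{i-1} + p_{i-2}, q_i = a_i*q_{i-1} + q_{i-2} with p_{-2}=0, p_{-1}=1, q_{-2}=1, q_{-1}=0), until the denominator exceeds 44:
  i=0: a_0=9, p_0 = 9*1 + 0 = 9, q_0 = 9*0 + 1 = 1.
  i=1: a_1=1, p_1 = 1*9 + 1 = 10, q_1 = 1*1 + 0 = 1.
  i=2: a_2=1, p_2 = 1*10 + 9 = 19, q_2 = 1*1 + 1 = 2.
  i=3: a_3=12, p_3 = 12*19 + 10 = 238, q_3 = 12*2 + 1 = 25.
  i=4: a_4=1, p_4 = 1*238 + 19 = 257, q_4 = 1*25 + 2 = 27.
  i=5: a_5=2, p_5 = 2*257 + 238 = 752, q_5 = 2*27 + 25 = 79.
q_5 = 79 > 44, so the last convergent with denominator <= 44 is p_4/q_4 = 257/27.
The closest fraction with denominator <= 44 is either p_4/q_4 or the intermediate fraction (k*p_4 + p_3)/(k*q_4 + q_3) with the largest k >= 1 whose denominator stays <= 44; these approach x as k grows, and every other convergent or intermediate fraction in range is farther away.
Largest k: floor((44 - q_3)/q_4) = floor((44 - 25)/27) = 0.
Since k = 0, no intermediate fraction beyond p_4/q_4 has denominator <= 44, so the convergent 257/27 is the closest (its error is |752*27 - 257*79|/(79*27) = 1/2133).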